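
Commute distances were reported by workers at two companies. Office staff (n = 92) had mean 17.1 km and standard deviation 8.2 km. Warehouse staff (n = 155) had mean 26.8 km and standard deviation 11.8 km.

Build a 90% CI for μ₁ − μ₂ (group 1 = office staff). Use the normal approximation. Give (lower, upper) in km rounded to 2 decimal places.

(-11.80, -7.60)

Per-group SEs: s₁/√n₁ = 8.2/√92 = 0.8549, s₂/√n₂ = 11.8/√155 = 0.9478.
Unpooled SE of the difference: √(0.73085401 + 0.89832484) = 1.2764.
Margin of error = z* · SE = 1.645 × 1.2764 = 2.0997.
x̄₁ − x̄₂ = 17.1 − 26.8 = -9.7000.
CI: -9.7000 ± 2.0997 = (-11.80, -7.60).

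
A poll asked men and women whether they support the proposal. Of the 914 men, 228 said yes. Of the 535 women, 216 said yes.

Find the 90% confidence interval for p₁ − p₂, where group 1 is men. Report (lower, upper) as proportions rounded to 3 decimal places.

Sample proportions: 228/914 = 0.2495, 216/535 = 0.4037.
Each SE is √(p̂(1−p̂)/n): √(0.2495·0.7505/914) = 0.01431 and √(0.4037·0.5963/535) = 0.02121.
SE(p̂₁ − p̂₂) = √(SE₁² + SE₂²) = √(0.0002047761 + 0.0004498641) = 0.02559, since the two samples are independent.
At 90% confidence z* = 1.645; margin = 1.645 × 0.02559 = 0.04210.
The difference is 0.2495 − 0.4037 = -0.1542, so the interval is -0.1542 ± 0.04210 = (-0.196, -0.112).

(-0.196, -0.112)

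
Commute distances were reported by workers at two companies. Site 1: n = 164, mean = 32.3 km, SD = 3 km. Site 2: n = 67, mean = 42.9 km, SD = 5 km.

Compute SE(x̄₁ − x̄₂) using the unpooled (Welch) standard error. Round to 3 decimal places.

0.654

SE₁ = s₁/√n₁ = 3/√164 = 0.2343; SE₂ = 5/√67 = 0.6108.
Independent samples, unequal variances: SE_diff = √(SE₁² + SE₂²) = √(0.05489649 + 0.37307664) = 0.6542.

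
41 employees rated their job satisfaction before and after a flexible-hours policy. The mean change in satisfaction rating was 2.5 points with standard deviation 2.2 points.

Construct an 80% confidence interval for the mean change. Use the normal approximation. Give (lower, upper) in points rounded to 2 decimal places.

(2.06, 2.94)

This is a matched-pairs design, so SE = s_d/√n = 2.2/√41 = 0.3436.
Margin = 1.282 × 0.3436 = 0.4405; the interval is 2.5 ± 0.4405 = (2.06, 2.94).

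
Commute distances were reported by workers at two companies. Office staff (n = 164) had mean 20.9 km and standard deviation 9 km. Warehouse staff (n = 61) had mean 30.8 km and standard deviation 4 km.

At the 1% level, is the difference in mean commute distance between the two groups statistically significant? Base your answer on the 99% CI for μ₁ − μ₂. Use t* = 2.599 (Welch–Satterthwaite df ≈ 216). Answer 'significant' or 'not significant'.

Standard errors of each mean: 9/√164 = 0.7028 and 4/√61 = 0.5121.
SE(x̄₁ − x̄₂) = √(0.7028² + 0.5121²) = 0.8696 for independent samples with unequal variances.
With t* = 2.599, the margin is 2.599 × 0.8696 = 2.2601.
x̄₁ − x̄₂ = 20.9 − 30.8 = -9.9000; the interval is -9.9000 ± 2.2601 = (-12.1601, -7.6399).
The interval (-12.1601, -7.6399) does not contain 0, so the difference is significant.

significant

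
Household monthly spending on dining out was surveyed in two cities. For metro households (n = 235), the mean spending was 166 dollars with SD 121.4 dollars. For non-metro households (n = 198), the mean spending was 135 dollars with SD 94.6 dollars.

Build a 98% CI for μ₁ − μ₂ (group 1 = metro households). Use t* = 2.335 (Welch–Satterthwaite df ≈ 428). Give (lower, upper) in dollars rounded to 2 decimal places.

(6.74, 55.26)

Standard errors of each mean: 121.4/√235 = 7.9193 and 94.6/√198 = 6.7229.
SE(x̄₁ − x̄₂) = √(7.9193² + 6.7229²) = 10.3881 for independent samples with unequal variances.
With t* = 2.335, the margin is 2.335 × 10.3881 = 24.2562.
x̄₁ − x̄₂ = 166 − 135 = 31.0000; the interval is 31.0000 ± 24.2562 = (6.74, 55.26).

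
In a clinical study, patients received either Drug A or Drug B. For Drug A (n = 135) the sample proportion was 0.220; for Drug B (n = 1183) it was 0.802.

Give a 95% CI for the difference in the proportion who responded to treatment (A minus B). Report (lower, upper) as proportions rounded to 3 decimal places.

SE₁ = √(p̂₁(1−p̂₁)/n₁) = √(0.2200·0.7800/135) = 0.03565; SE₂ = √(0.8020·0.1980/1183) = 0.01159.
Independent samples: SE of the difference = √(SE₁² + SE₂²) = √(0.0012709225 + 0.0001343281) = 0.03749.
z* for 95% confidence is 1.960, so the margin of error is 1.960 × 0.03749 = 0.07348.
Point estimate p̂₁ − p̂₂ = 0.2200 − 0.8020 = -0.5820.
-0.5820 ± 0.07348 → (-0.655, -0.509).

(-0.655, -0.509)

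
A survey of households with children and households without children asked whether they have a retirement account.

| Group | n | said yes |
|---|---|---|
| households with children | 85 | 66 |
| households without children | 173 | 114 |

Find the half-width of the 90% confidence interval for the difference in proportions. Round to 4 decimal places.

p̂₁ = 66/85 = 0.7765 and p̂₂ = 114/173 = 0.6590.
SE₁ = √(p̂₁(1−p̂₁)/n₁) = √(0.7765·0.2235/85) = 0.04519; SE₂ = √(0.6590·0.3410/173) = 0.03604.
Independent samples: SE of the difference = √(SE₁² + SE₂²) = √(0.0020421361 + 0.0012988816) = 0.05780.
z* for 90% confidence is 1.645, so the margin of error is 1.645 × 0.05780 = 0.09508.

0.0951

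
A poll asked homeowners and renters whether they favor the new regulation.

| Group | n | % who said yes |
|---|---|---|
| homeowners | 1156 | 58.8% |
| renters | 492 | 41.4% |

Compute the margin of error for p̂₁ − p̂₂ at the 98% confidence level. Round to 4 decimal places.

0.0617

The two standard errors are √(0.5880×0.4120/1156) = 0.01448 and √(0.4140×0.5860/492) = 0.02221.
Because the samples are independent, SE_diff = √(0.01448² + 0.02221²) = 0.02651.
Using z* = 2.326 for 98%, ME = 2.326 × 0.02651 = 0.06166.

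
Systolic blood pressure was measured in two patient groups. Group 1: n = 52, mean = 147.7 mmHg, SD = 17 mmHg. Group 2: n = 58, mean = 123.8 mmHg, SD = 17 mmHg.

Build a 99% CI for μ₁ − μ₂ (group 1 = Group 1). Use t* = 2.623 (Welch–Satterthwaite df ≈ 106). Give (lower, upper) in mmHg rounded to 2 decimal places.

SE₁ = s₁/√n₁ = 17/√52 = 2.3575; SE₂ = 17/√58 = 2.2322.
Independent samples, unequal variances: SE_diff = √(SE₁² + SE₂²) = √(5.55780625 + 4.98271684) = 3.2466.
t* = 2.623, so margin of error = 2.623 × 3.2466 = 8.5158.
Difference in means = 147.7 − 123.8 = 23.9000.
23.9000 ± 8.5158 → (15.38, 32.42).

(15.38, 32.42)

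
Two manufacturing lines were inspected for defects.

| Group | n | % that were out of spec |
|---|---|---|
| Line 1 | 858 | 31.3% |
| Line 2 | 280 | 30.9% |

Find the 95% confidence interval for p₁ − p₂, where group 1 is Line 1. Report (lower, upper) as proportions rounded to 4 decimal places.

(-0.0584, 0.0664)

Each SE is √(p̂(1−p̂)/n): √(0.3130·0.6870/858) = 0.01583 and √(0.3090·0.6910/280) = 0.02761.
SE(p̂₁ − p̂₂) = √(SE₁² + SE₂²) = √(0.0002505889 + 0.0007623121) = 0.03183, since the two samples are independent.
At 95% confidence z* = 1.960; margin = 1.960 × 0.03183 = 0.06239.
The difference is 0.3130 − 0.3090 = 0.0040, so the interval is 0.0040 ± 0.06239 = (-0.0584, 0.0664).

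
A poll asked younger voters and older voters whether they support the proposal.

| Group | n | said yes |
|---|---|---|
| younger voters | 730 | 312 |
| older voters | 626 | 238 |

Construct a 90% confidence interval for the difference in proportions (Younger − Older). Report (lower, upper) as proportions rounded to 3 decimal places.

(0.003, 0.091)

First, p̂₁ = 312/730 = 0.4274; p̂₂ = 238/626 = 0.3802.
The two standard errors are √(0.4274×0.5726/730) = 0.01831 and √(0.3802×0.6198/626) = 0.01940.
Because the samples are independent, SE_diff = √(0.01831² + 0.01940²) = 0.02668.
Using z* = 1.645 for 90%, ME = 1.645 × 0.02668 = 0.04389.
p̂₁ − p̂₂ = 0.0472; interval 0.0472 ± 0.04389 gives (0.003, 0.091).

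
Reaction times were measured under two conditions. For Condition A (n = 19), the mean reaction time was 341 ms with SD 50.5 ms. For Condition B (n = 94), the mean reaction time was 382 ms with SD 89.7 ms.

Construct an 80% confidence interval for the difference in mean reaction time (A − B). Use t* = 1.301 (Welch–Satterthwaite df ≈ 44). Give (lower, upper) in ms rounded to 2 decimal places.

Per-group SEs: s₁/√n₁ = 50.5/√19 = 11.5855, s₂/√n₂ = 89.7/√94 = 9.2518.
Unpooled SE of the difference: √(134.22381025 + 85.59580324) = 14.8263.
Margin of error = t* · SE = 1.301 × 14.8263 = 19.2890.
x̄₁ − x̄₂ = 341 − 382 = -41.0000.
CI: -41.0000 ± 19.2890 = (-60.29, -21.71).

(-60.29, -21.71)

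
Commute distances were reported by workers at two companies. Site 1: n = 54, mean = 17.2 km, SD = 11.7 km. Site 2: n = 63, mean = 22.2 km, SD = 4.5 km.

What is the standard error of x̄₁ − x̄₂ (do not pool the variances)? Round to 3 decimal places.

1.690

Per-group SEs: s₁/√n₁ = 11.7/√54 = 1.5922, s₂/√n₂ = 4.5/√63 = 0.5669.
Unpooled SE of the difference: √(2.53510084 + 0.32137561) = 1.6901.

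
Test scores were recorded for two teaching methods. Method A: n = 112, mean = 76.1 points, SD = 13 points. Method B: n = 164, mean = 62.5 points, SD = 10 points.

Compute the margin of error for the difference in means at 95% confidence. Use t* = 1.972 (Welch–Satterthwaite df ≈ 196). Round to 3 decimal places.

Standard errors of each mean: 13/√112 = 1.2284 and 10/√164 = 0.7809.
SE(x̄₁ − x̄₂) = √(1.2284² + 0.7809²) = 1.4556 for independent samples with unequal variances.
With t* = 1.972, the margin is 1.972 × 1.4556 = 2.8704.

2.870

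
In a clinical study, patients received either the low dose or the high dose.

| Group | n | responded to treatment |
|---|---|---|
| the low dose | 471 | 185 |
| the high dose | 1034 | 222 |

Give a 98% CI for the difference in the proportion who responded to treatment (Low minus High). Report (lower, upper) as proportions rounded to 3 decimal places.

(0.118, 0.238)

p̂₁ = 185/471 = 0.3928 and p̂₂ = 222/1034 = 0.2147.
SE₁ = √(p̂₁(1−p̂₁)/n₁) = √(0.3928·0.6072/471) = 0.02250; SE₂ = √(0.2147·0.7853/1034) = 0.01277.
Independent samples: SE of the difference = √(SE₁² + SE₂²) = √(0.00050625 + 0.0001630729) = 0.02587.
z* for 98% confidence is 2.326, so the margin of error is 2.326 × 0.02587 = 0.06017.
Point estimate p̂₁ − p̂₂ = 0.3928 − 0.2147 = 0.1781.
0.1781 ± 0.06017 → (0.118, 0.238).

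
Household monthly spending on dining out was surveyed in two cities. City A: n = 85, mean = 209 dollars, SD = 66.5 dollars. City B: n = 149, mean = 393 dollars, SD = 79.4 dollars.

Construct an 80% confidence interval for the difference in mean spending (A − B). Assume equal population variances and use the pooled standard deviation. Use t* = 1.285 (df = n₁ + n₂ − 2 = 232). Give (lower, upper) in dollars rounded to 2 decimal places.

(-197.10, -170.90)

s_p = √[((n₁−1)s₁² + (n₂−1)s₂²)/(n₁+n₂−2)] = √[(84·66.5² + 148·79.4²)/232] = 74.9860.
SE = 74.9860·√(1/85 + 1/149) = 10.1926.
With t* = 1.285, margin = 1.285 × 10.1926 = 13.0975.
x̄₁ − x̄₂ = 209 − 393 = -184.0000; interval -184.0000 ± 13.0975 = (-197.10, -170.90).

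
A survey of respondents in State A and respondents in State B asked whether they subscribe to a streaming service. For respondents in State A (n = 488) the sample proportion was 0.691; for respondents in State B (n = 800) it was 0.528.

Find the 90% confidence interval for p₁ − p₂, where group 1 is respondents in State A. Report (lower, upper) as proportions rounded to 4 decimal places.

SE₁ = √(p̂₁(1−p̂₁)/n₁) = √(0.6910·0.3090/488) = 0.02092; SE₂ = √(0.5280·0.4720/800) = 0.01765.
Independent samples: SE of the difference = √(SE₁² + SE₂²) = √(0.0004376464 + 0.0003115225) = 0.02737.
z* for 90% confidence is 1.645, so the margin of error is 1.645 × 0.02737 = 0.04502.
Point estimate p̂₁ − p̂₂ = 0.6910 − 0.5280 = 0.1630.
0.1630 ± 0.04502 → (0.1180, 0.2080).

(0.1180, 0.2080)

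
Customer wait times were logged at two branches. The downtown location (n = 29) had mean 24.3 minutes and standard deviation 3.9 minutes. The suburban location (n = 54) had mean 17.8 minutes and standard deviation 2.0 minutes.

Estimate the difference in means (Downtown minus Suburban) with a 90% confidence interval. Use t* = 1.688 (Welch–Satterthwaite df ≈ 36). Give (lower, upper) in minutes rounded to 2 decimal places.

Standard errors of each mean: 3.9/√29 = 0.7242 and 2.0/√54 = 0.2722.
SE(x̄₁ − x̄₂) = √(0.7242² + 0.2722²) = 0.7737 for independent samples with unequal variances.
With t* = 1.688, the margin is 1.688 × 0.7737 = 1.3060.
x̄₁ − x̄₂ = 24.3 − 17.8 = 6.5000; the interval is 6.5000 ± 1.3060 = (5.19, 7.81).

(5.19, 7.81)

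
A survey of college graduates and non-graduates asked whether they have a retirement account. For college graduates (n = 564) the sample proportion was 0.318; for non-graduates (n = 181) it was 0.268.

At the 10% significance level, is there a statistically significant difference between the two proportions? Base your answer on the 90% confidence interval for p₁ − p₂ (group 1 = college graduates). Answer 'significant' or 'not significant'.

not significant

SE₁ = √(p̂₁(1−p̂₁)/n₁) = √(0.3180·0.6820/564) = 0.01961; SE₂ = √(0.2680·0.7320/181) = 0.03292.
Independent samples: SE of the difference = √(SE₁² + SE₂²) = √(0.0003845521 + 0.0010837264) = 0.03832.
z* for 90% confidence is 1.645, so the margin of error is 1.645 × 0.03832 = 0.06304.
Point estimate p̂₁ − p̂₂ = 0.3180 − 0.2680 = 0.0500.
0.0500 ± 0.06304 → (-0.01304, 0.11304).
The interval (-0.01304, 0.11304) contains 0, so the difference is not significant.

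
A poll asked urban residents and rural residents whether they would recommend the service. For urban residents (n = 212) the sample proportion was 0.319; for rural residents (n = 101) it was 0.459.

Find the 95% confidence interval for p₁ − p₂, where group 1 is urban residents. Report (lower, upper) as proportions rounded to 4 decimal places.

(-0.2557, -0.0243)

SE₁ = √(p̂₁(1−p̂₁)/n₁) = √(0.3190·0.6810/212) = 0.03201; SE₂ = √(0.4590·0.5410/101) = 0.04958.
Independent samples: SE of the difference = √(SE₁² + SE₂²) = √(0.0010246401 + 0.0024581764) = 0.05902.
z* for 95% confidence is 1.960, so the margin of error is 1.960 × 0.05902 = 0.11568.
Point estimate p̂₁ − p̂₂ = 0.3190 − 0.4590 = -0.1400.
-0.1400 ± 0.11568 → (-0.2557, -0.0243).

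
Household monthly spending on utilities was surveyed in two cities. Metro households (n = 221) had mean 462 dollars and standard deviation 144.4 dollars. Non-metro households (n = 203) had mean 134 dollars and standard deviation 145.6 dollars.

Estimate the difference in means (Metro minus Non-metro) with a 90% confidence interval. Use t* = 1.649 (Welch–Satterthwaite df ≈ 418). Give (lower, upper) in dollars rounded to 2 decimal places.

SE₁ = s₁/√n₁ = 144.4/√221 = 9.7134; SE₂ = 145.6/√203 = 10.2191.
Independent samples, unequal variances: SE_diff = √(SE₁² + SE₂²) = √(94.35013956 + 104.43000481) = 14.0989.
t* = 1.649, so margin of error = 1.649 × 14.0989 = 23.2491.
Difference in means = 462 − 134 = 328.0000.
328.0000 ± 23.2491 → (304.75, 351.25).

(304.75, 351.25)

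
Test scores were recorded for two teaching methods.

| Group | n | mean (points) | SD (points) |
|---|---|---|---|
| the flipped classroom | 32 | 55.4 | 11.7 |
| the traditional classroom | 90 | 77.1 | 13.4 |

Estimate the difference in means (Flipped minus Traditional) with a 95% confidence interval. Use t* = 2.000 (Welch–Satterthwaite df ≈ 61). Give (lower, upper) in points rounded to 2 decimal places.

(-26.71, -16.69)

Per-group SEs: s₁/√n₁ = 11.7/√32 = 2.0683, s₂/√n₂ = 13.4/√90 = 1.4125.
Unpooled SE of the difference: √(4.27786489 + 1.99515625) = 2.5046.
Margin of error = t* · SE = 2.000 × 2.5046 = 5.0092.
x̄₁ − x̄₂ = 55.4 − 77.1 = -21.7000.
CI: -21.7000 ± 5.0092 = (-26.71, -16.69).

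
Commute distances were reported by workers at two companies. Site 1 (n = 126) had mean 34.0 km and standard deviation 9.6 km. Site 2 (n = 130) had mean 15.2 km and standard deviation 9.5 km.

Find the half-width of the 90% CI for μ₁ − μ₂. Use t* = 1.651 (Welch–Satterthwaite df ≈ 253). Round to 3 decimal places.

1.971

Per-group SEs: s₁/√n₁ = 9.6/√126 = 0.8552, s₂/√n₂ = 9.5/√130 = 0.8332.
Unpooled SE of the difference: √(0.73136704 + 0.69422224) = 1.1940.
Margin of error = t* · SE = 1.651 × 1.1940 = 1.9713.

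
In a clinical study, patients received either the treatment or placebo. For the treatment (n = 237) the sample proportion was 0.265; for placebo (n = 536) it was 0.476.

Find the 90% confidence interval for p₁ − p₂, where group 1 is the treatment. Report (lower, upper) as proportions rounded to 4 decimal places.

(-0.2700, -0.1520)

The two standard errors are √(0.2650×0.7350/237) = 0.02867 and √(0.4760×0.5240/536) = 0.02157.
Because the samples are independent, SE_diff = √(0.02867² + 0.02157²) = 0.03588.
Using z* = 1.645 for 90%, ME = 1.645 × 0.03588 = 0.05902.
p̂₁ − p̂₂ = -0.2110; interval -0.2110 ± 0.05902 gives (-0.2700, -0.1520).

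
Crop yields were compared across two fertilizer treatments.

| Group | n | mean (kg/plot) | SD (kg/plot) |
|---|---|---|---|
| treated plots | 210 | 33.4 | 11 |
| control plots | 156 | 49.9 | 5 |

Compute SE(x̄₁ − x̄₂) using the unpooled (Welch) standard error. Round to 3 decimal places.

Standard errors of each mean: 11/√210 = 0.7591 and 5/√156 = 0.4003.
SE(x̄₁ − x̄₂) = √(0.7591² + 0.4003²) = 0.8582 for independent samples with unequal variances.

0.858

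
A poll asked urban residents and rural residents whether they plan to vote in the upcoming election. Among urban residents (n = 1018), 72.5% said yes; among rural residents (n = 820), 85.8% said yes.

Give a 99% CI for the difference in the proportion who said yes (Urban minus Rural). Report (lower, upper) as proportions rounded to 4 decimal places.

Each SE is √(p̂(1−p̂)/n): √(0.7250·0.2750/1018) = 0.01399 and √(0.8580·0.1420/820) = 0.01219.
SE(p̂₁ − p̂₂) = √(SE₁² + SE₂²) = √(0.0001957201 + 0.0001485961) = 0.01856, since the two samples are independent.
At 99% confidence z* = 2.576; margin = 2.576 × 0.01856 = 0.04781.
The difference is 0.7250 − 0.8580 = -0.1330, so the interval is -0.1330 ± 0.04781 = (-0.1808, -0.0852).

(-0.1808, -0.0852)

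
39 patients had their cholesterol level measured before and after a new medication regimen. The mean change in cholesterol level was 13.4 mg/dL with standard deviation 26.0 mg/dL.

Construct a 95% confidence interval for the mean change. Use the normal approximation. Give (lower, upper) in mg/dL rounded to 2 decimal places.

(5.24, 21.56)

Paired design: SE = s_d/√n = 26.0/√39 = 4.1633.
z* = 1.960; margin of error = 1.960 × 4.1633 = 8.1601.
13.4 ± 8.1601 → (5.24, 21.56).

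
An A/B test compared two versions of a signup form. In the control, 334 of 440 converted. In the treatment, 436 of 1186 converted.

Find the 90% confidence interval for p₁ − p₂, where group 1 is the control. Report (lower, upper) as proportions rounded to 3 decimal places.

Sample proportions: 334/440 = 0.7591, 436/1186 = 0.3676.
Each SE is √(p̂(1−p̂)/n): √(0.7591·0.2409/440) = 0.02039 and √(0.3676·0.6324/1186) = 0.01400.
SE(p̂₁ − p̂₂) = √(SE₁² + SE₂²) = √(0.0004157521 + 0.000196) = 0.02473, since the two samples are independent.
At 90% confidence z* = 1.645; margin = 1.645 × 0.02473 = 0.04068.
The difference is 0.7591 − 0.3676 = 0.3915, so the interval is 0.3915 ± 0.04068 = (0.351, 0.432).

(0.351, 0.432)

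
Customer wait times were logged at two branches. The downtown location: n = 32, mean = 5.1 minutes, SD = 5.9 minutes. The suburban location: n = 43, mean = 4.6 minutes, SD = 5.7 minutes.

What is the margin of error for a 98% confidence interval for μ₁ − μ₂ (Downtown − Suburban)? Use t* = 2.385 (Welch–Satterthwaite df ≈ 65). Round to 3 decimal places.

3.238

SE₁ = s₁/√n₁ = 5.9/√32 = 1.0430; SE₂ = 5.7/√43 = 0.8692.
Independent samples, unequal variances: SE_diff = √(SE₁² + SE₂²) = √(1.087849 + 0.75550864) = 1.3577.
t* = 2.385, so margin of error = 2.385 × 1.3577 = 3.2381.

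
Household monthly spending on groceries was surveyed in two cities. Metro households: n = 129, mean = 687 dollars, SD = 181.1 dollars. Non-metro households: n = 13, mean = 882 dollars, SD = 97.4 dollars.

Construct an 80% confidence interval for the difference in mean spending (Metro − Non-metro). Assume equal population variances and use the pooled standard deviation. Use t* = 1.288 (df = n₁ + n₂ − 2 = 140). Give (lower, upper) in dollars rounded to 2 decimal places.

s_p = √[((n₁−1)s₁² + (n₂−1)s₂²)/(n₁+n₂−2)] = √[(128·181.1² + 12·97.4²)/140] = 175.4969.
SE = 175.4969·√(1/129 + 1/13) = 51.0678.
With t* = 1.288, margin = 1.288 × 51.0678 = 65.7753.
x̄₁ − x̄₂ = 687 − 882 = -195.0000; interval -195.0000 ± 65.7753 = (-260.78, -129.22).

(-260.78, -129.22)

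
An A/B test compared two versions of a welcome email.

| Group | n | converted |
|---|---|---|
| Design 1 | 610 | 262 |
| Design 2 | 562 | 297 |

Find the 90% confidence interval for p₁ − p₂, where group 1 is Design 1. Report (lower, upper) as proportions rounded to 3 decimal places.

(-0.147, -0.051)

First, p̂₁ = 262/610 = 0.4295; p̂₂ = 297/562 = 0.5285.
The two standard errors are √(0.4295×0.5705/610) = 0.02004 and √(0.5285×0.4715/562) = 0.02106.
Because the samples are independent, SE_diff = √(0.02004² + 0.02106²) = 0.02907.
Using z* = 1.645 for 90%, ME = 1.645 × 0.02907 = 0.04782.
p̂₁ − p̂₂ = -0.0990; interval -0.0990 ± 0.04782 gives (-0.147, -0.051).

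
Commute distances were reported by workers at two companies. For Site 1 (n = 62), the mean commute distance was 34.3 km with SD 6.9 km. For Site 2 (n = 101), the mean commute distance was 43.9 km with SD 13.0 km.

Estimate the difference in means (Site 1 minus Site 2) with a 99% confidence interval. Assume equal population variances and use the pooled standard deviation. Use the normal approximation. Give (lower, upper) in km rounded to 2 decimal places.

(-14.21, -4.99)

s_p = √[((n₁−1)s₁² + (n₂−1)s₂²)/(n₁+n₂−2)] = √[(61·6.9² + 100·13.0²)/161] = 11.0909.
SE = 11.0909·√(1/62 + 1/101) = 1.7894.
With z* = 2.576, margin = 2.576 × 1.7894 = 4.6095.
x̄₁ − x̄₂ = 34.3 − 43.9 = -9.6000; interval -9.6000 ± 4.6095 = (-14.21, -4.99).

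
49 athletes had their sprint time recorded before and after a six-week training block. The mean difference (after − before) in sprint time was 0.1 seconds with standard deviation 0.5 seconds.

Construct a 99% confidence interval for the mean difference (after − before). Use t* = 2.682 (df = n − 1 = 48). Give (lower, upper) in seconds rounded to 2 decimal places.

Paired design: SE = s_d/√n = 0.5/√49 = 0.0714.
t* = 2.682; margin of error = 2.682 × 0.0714 = 0.1915.
0.1 ± 0.1915 → (-0.09, 0.29).

(-0.09, 0.29)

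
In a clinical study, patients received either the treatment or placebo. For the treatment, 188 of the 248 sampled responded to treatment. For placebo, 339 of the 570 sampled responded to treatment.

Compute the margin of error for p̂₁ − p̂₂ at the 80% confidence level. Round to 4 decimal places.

Sample proportions: 188/248 = 0.7581, 339/570 = 0.5947.
Each SE is √(p̂(1−p̂)/n): √(0.7581·0.2419/248) = 0.02719 and √(0.5947·0.4053/570) = 0.02056.
SE(p̂₁ − p̂₂) = √(SE₁² + SE₂²) = √(0.0007392961 + 0.0004227136) = 0.03409, since the two samples are independent.
At 80% confidence z* = 1.282; margin = 1.282 × 0.03409 = 0.04370.

0.0437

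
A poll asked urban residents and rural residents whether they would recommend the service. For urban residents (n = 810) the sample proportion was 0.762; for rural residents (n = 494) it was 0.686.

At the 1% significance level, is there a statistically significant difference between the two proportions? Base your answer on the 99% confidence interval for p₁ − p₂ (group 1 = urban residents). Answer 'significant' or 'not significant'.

significant

SE₁ = √(p̂₁(1−p̂₁)/n₁) = √(0.7620·0.2380/810) = 0.01496; SE₂ = √(0.6860·0.3140/494) = 0.02088.
Independent samples: SE of the difference = √(SE₁² + SE₂²) = √(0.0002238016 + 0.0004359744) = 0.02569.
z* for 99% confidence is 2.576, so the margin of error is 2.576 × 0.02569 = 0.06618.
Point estimate p̂₁ − p̂₂ = 0.7620 − 0.6860 = 0.0760.
0.0760 ± 0.06618 → (0.00982, 0.14218).
The interval (0.00982, 0.14218) does not contain 0, so the difference is significant.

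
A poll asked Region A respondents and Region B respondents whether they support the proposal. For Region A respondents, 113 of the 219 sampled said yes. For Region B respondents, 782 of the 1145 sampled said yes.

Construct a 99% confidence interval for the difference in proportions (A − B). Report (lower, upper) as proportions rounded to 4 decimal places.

p̂₁ = 113/219 = 0.5160 and p̂₂ = 782/1145 = 0.6830.
SE₁ = √(p̂₁(1−p̂₁)/n₁) = √(0.5160·0.4840/219) = 0.03377; SE₂ = √(0.6830·0.3170/1145) = 0.01375.
Independent samples: SE of the difference = √(SE₁² + SE₂²) = √(0.0011404129 + 0.0001890625) = 0.03646.
z* for 99% confidence is 2.576, so the margin of error is 2.576 × 0.03646 = 0.09392.
Point estimate p̂₁ − p̂₂ = 0.5160 − 0.6830 = -0.1670.
-0.1670 ± 0.09392 → (-0.2609, -0.0731).

(-0.2609, -0.0731)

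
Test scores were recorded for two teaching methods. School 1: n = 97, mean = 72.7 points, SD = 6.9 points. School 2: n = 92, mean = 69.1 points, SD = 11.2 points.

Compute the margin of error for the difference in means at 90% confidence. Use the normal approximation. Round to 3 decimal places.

Per-group SEs: s₁/√n₁ = 6.9/√97 = 0.7006, s₂/√n₂ = 11.2/√92 = 1.1677.
Unpooled SE of the difference: √(0.49084036 + 1.36352329) = 1.3618.
Margin of error = z* · SE = 1.645 × 1.3618 = 2.2402.

2.240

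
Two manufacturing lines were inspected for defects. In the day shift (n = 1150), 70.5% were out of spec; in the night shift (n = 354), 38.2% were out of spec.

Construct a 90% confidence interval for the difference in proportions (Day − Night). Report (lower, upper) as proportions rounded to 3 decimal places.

Each SE is √(p̂(1−p̂)/n): √(0.7050·0.2950/1150) = 0.01345 and √(0.3820·0.6180/354) = 0.02582.
SE(p̂₁ − p̂₂) = √(SE₁² + SE₂²) = √(0.0001809025 + 0.0006666724) = 0.02911, since the two samples are independent.
At 90% confidence z* = 1.645; margin = 1.645 × 0.02911 = 0.04789.
The difference is 0.7050 − 0.3820 = 0.3230, so the interval is 0.3230 ± 0.04789 = (0.275, 0.371).

(0.275, 0.371)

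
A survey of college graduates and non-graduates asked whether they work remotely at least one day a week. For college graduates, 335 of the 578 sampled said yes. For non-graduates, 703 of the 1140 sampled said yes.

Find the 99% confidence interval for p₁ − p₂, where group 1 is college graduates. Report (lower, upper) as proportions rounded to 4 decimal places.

(-0.1017, 0.0275)

First, p̂₁ = 335/578 = 0.5796; p̂₂ = 703/1140 = 0.6167.
The two standard errors are √(0.5796×0.4204/578) = 0.02053 and √(0.6167×0.3833/1140) = 0.01440.
Because the samples are independent, SE_diff = √(0.02053² + 0.01440²) = 0.02508.
Using z* = 2.576 for 99%, ME = 2.576 × 0.02508 = 0.06461.
p̂₁ − p̂₂ = -0.0371; interval -0.0371 ± 0.06461 gives (-0.1017, 0.0275).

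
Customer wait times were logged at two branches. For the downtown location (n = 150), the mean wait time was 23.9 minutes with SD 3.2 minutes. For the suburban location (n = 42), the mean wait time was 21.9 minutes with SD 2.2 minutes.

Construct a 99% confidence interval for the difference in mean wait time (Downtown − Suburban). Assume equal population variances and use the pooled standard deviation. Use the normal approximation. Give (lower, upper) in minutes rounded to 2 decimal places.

(0.65, 3.35)

Pooled variance s_p² = [149·3.2² + 41·2.2²] / (150+42−2) = 9.0747, so s_p = 3.0124.
SE_diff = s_p·√(1/n₁ + 1/n₂) = 3.0124·√(1/150 + 1/42) = 0.5259.
z* = 2.576; margin = 2.576 × 0.5259 = 1.3547.
Difference = 23.9 − 21.9 = 2.0000.
2.0000 ± 1.3547 → (0.65, 3.35).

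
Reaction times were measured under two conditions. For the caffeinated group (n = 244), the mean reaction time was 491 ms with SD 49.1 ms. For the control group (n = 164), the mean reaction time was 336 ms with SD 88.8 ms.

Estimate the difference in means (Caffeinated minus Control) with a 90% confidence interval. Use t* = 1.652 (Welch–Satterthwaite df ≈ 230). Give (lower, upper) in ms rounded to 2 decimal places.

(142.42, 167.58)

Standard errors of each mean: 49.1/√244 = 3.1433 and 88.8/√164 = 6.9341.
SE(x̄₁ − x̄₂) = √(3.1433² + 6.9341²) = 7.6133 for independent samples with unequal variances.
With t* = 1.652, the margin is 1.652 × 7.6133 = 12.5772.
x̄₁ − x̄₂ = 491 − 336 = 155.0000; the interval is 155.0000 ± 12.5772 = (142.42, 167.58).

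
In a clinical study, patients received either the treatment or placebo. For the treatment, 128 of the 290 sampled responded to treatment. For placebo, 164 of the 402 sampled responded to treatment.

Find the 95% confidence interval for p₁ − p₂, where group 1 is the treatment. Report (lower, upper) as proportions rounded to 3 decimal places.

(-0.041, 0.108)

Sample proportions: 128/290 = 0.4414, 164/402 = 0.4080.
Each SE is √(p̂(1−p̂)/n): √(0.4414·0.5586/290) = 0.02916 and √(0.4080·0.5920/402) = 0.02451.
SE(p̂₁ − p̂₂) = √(SE₁² + SE₂²) = √(0.0008503056 + 0.0006007401) = 0.03809, since the two samples are independent.
At 95% confidence z* = 1.960; margin = 1.960 × 0.03809 = 0.07466.
The difference is 0.4414 − 0.4080 = 0.0334, so the interval is 0.0334 ± 0.07466 = (-0.041, 0.108).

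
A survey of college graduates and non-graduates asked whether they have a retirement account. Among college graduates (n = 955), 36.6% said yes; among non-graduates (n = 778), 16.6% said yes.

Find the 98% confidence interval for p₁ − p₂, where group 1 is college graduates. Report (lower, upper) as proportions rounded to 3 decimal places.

Each SE is √(p̂(1−p̂)/n): √(0.3660·0.6340/955) = 0.01559 and √(0.1660·0.8340/778) = 0.01334.
SE(p̂₁ − p̂₂) = √(SE₁² + SE₂²) = √(0.0002430481 + 0.0001779556) = 0.02052, since the two samples are independent.
At 98% confidence z* = 2.326; margin = 2.326 × 0.02052 = 0.04773.
The difference is 0.3660 − 0.1660 = 0.2000, so the interval is 0.2000 ± 0.04773 = (0.152, 0.248).

(0.152, 0.248)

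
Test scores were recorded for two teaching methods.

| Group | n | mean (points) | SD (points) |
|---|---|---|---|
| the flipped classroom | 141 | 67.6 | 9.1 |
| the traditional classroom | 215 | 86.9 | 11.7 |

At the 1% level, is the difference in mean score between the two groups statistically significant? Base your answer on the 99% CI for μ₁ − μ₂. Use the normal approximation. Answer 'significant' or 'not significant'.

significant

SE₁ = s₁/√n₁ = 9.1/√141 = 0.7664; SE₂ = 11.7/√215 = 0.7979.
Independent samples, unequal variances: SE_diff = √(SE₁² + SE₂²) = √(0.58736896 + 0.63664441) = 1.1064.
z* = 2.576, so margin of error = 2.576 × 1.1064 = 2.8501.
Difference in means = 67.6 − 86.9 = -19.3000.
-19.3000 ± 2.8501 → (-22.1501, -16.4499).
The interval (-22.1501, -16.4499) does not contain 0, so the difference is significant.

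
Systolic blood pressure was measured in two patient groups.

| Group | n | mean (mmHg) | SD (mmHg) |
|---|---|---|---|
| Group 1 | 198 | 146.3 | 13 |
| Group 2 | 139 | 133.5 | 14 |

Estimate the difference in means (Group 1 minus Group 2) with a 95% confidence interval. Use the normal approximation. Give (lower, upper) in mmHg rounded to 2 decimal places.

SE₁ = s₁/√n₁ = 13/√198 = 0.9239; SE₂ = 14/√139 = 1.1875.
Independent samples, unequal variances: SE_diff = √(SE₁² + SE₂²) = √(0.85359121 + 1.41015625) = 1.5046.
z* = 1.960, so margin of error = 1.960 × 1.5046 = 2.9490.
Difference in means = 146.3 − 133.5 = 12.8000.
12.8000 ± 2.9490 → (9.85, 15.75).

(9.85, 15.75)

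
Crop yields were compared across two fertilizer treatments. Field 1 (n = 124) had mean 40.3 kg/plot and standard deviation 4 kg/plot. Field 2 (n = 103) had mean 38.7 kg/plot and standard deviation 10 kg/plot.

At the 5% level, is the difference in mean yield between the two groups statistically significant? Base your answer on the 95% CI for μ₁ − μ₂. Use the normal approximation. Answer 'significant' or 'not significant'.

not significant

Standard errors of each mean: 4/√124 = 0.3592 and 10/√103 = 0.9853.
SE(x̄₁ − x̄₂) = √(0.3592² + 0.9853²) = 1.0487 for independent samples with unequal variances.
With z* = 1.960, the margin is 1.960 × 1.0487 = 2.0555.
x̄₁ − x̄₂ = 40.3 − 38.7 = 1.6000; the interval is 1.6000 ± 2.0555 = (-0.4555, 3.6555).
The interval (-0.4555, 3.6555) contains 0, so the difference is not significant.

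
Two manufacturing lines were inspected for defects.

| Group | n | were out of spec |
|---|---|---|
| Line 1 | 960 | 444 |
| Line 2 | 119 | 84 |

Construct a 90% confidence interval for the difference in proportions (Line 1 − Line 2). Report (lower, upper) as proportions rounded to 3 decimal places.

p̂₁ = 444/960 = 0.4625 and p̂₂ = 84/119 = 0.7059.
SE₁ = √(p̂₁(1−p̂₁)/n₁) = √(0.4625·0.5375/960) = 0.01609; SE₂ = √(0.7059·0.2941/119) = 0.04177.
Independent samples: SE of the difference = √(SE₁² + SE₂²) = √(0.0002588881 + 0.0017447329) = 0.04476.
z* for 90% confidence is 1.645, so the margin of error is 1.645 × 0.04476 = 0.07363.
Point estimate p̂₁ − p̂₂ = 0.4625 − 0.7059 = -0.2434.
-0.2434 ± 0.07363 → (-0.317, -0.170).

(-0.317, -0.170)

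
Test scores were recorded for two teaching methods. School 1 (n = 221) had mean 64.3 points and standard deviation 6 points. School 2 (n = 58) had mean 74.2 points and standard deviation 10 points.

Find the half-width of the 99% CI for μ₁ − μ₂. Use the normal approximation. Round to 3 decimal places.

3.539

Per-group SEs: s₁/√n₁ = 6/√221 = 0.4036, s₂/√n₂ = 10/√58 = 1.3131.
Unpooled SE of the difference: √(0.16289296 + 1.72423161) = 1.3737.
Margin of error = z* · SE = 2.576 × 1.3737 = 3.5387.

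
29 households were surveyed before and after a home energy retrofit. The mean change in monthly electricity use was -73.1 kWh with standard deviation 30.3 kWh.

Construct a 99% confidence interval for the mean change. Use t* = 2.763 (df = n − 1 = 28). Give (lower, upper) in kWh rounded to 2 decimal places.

(-88.65, -57.55)

This is a matched-pairs design, so SE = s_d/√n = 30.3/√29 = 5.6266.
Margin = 2.763 × 5.6266 = 15.5463; the interval is -73.1 ± 15.5463 = (-88.65, -57.55).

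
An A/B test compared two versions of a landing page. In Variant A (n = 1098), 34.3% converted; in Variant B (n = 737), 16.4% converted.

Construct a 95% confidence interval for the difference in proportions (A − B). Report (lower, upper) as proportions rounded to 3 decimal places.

SE₁ = √(p̂₁(1−p̂₁)/n₁) = √(0.3430·0.6570/1098) = 0.01433; SE₂ = √(0.1640·0.8360/737) = 0.01364.
Independent samples: SE of the difference = √(SE₁² + SE₂²) = √(0.0002053489 + 0.0001860496) = 0.01978.
z* for 95% confidence is 1.960, so the margin of error is 1.960 × 0.01978 = 0.03877.
Point estimate p̂₁ − p̂₂ = 0.3430 − 0.1640 = 0.1790.
0.1790 ± 0.03877 → (0.140, 0.218).

(0.140, 0.218)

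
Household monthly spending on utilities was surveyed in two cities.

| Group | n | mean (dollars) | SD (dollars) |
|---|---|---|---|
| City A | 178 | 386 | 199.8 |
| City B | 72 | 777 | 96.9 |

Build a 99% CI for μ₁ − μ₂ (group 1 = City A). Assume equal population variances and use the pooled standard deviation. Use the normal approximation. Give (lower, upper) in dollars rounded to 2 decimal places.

(-454.53, -327.47)

Pooled variance s_p² = [177·199.8² + 71·96.9²] / (178+72−2) = 31179.4733, so s_p = 176.5771.
SE_diff = s_p·√(1/n₁ + 1/n₂) = 176.5771·√(1/178 + 1/72) = 24.6620.
z* = 2.576; margin = 2.576 × 24.6620 = 63.5293.
Difference = 386 − 777 = -391.0000.
-391.0000 ± 63.5293 → (-454.53, -327.47).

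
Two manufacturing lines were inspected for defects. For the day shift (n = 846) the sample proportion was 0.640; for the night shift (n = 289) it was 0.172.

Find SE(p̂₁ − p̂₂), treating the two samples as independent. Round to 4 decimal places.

The two standard errors are √(0.6400×0.3600/846) = 0.01650 and √(0.1720×0.8280/289) = 0.02220.
Because the samples are independent, SE_diff = √(0.01650² + 0.02220²) = 0.02766.

0.0277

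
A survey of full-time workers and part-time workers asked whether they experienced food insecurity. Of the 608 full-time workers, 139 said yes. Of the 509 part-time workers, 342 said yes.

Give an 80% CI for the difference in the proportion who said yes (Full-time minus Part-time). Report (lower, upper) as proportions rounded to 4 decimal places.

(-0.4778, -0.4088)

Sample proportions: 139/608 = 0.2286, 342/509 = 0.6719.
Each SE is √(p̂(1−p̂)/n): √(0.2286·0.7714/608) = 0.01703 and √(0.6719·0.3281/509) = 0.02081.
SE(p̂₁ − p̂₂) = √(SE₁² + SE₂²) = √(0.0002900209 + 0.0004330561) = 0.02689, since the two samples are independent.
At 80% confidence z* = 1.282; margin = 1.282 × 0.02689 = 0.03447.
The difference is 0.2286 − 0.6719 = -0.4433, so the interval is -0.4433 ± 0.03447 = (-0.4778, -0.4088).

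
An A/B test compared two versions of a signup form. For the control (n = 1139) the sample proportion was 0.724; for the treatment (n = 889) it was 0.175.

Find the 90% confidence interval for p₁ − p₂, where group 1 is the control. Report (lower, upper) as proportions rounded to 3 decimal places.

The two standard errors are √(0.7240×0.2760/1139) = 0.01325 and √(0.1750×0.8250/889) = 0.01274.
Because the samples are independent, SE_diff = √(0.01325² + 0.01274²) = 0.01838.
Using z* = 1.645 for 90%, ME = 1.645 × 0.01838 = 0.03024.
p̂₁ − p̂₂ = 0.5490; interval 0.5490 ± 0.03024 gives (0.519, 0.579).

(0.519, 0.579)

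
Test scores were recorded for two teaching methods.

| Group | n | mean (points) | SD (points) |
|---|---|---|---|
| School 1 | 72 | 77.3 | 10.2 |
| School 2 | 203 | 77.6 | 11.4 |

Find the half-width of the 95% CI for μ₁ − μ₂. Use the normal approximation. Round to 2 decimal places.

2.83

SE₁ = s₁/√n₁ = 10.2/√72 = 1.2021; SE₂ = 11.4/√203 = 0.8001.
Independent samples, unequal variances: SE_diff = √(SE₁² + SE₂²) = √(1.44504441 + 0.64016001) = 1.4440.
z* = 1.960, so margin of error = 1.960 × 1.4440 = 2.8302.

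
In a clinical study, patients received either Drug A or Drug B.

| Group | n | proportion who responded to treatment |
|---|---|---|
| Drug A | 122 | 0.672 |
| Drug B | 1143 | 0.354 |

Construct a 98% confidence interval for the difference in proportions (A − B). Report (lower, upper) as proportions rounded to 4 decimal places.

SE₁ = √(p̂₁(1−p̂₁)/n₁) = √(0.6720·0.3280/122) = 0.04251; SE₂ = √(0.3540·0.6460/1143) = 0.01414.
Independent samples: SE of the difference = √(SE₁² + SE₂²) = √(0.0018071001 + 0.0001999396) = 0.04480.
z* for 98% confidence is 2.326, so the margin of error is 2.326 × 0.04480 = 0.10420.
Point estimate p̂₁ − p̂₂ = 0.6720 − 0.3540 = 0.3180.
0.3180 ± 0.10420 → (0.2138, 0.4222).

(0.2138, 0.4222)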